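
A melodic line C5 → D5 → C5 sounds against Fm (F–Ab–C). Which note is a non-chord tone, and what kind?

D5 is a neighbor tone.

The harmony at that moment is F minor triad (F, Ab, C); D5 is not a chord tone.
It is approached by step up from C5 and left by step down to C5.
Step away and step back to the same note — a neighbor tone (upper neighbor).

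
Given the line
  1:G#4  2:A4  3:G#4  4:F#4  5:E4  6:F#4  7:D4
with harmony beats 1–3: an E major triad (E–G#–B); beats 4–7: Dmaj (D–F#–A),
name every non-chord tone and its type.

The harmony at that moment is E major triad (E, G#, B); A4 is not a chord tone.
It is approached by step up from G#4 and left by step down to G#4.
Step away and step back to the same note — a neighbor tone (upper neighbor).
The harmony at that moment is D major triad (D, F#, A); E4 is not a chord tone.
It is approached by step down from F#4 and left by step up to F#4.
Step away and step back to the same note — a neighbor tone (lower neighbor).

A4 (beat 2) — neighbor tone; E4 (beat 5) — neighbor tone.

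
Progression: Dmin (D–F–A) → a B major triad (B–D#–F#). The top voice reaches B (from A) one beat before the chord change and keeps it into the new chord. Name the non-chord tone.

B is an anticipation.

The harmony at that moment is D minor triad (D, F, A); B is not a chord tone.
It is approached by step up from A and then sustained as the same pitch into the next harmony.
Arriving early and becoming a chord tone when the harmony changes — an anticipation.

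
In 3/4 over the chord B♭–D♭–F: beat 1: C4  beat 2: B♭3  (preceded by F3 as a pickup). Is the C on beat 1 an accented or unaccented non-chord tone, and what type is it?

Accented appoggiatura.

The harmony at that moment is B♭ minor triad (B♭, D♭, F); C4 is not a chord tone.
It is approached by leap up from F3 and left by step down to B♭3.
Leap in, step out — an appoggiatura.
It falls on the downbeat, so it is accented.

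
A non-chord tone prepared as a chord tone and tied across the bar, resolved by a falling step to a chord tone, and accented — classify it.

Approach: by preparation — the pitch is first a chord tone, then held (tied or repeated) while the harmony changes under it. Departure: down by step. Metric position: strong.
A prepared dissonance that resolves downward by step — a suspension. (The same figure resolving upward would be a retardation.)

Suspension.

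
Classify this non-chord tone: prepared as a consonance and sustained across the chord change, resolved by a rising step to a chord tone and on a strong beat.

Retardation.

Approach: by preparation — the pitch is first a chord tone, then held (tied or repeated) while the harmony changes under it. Departure: up by step. Metric position: strong.
A prepared dissonance that resolves upward by step — a retardation. (The same figure resolving downward would be a suspension.)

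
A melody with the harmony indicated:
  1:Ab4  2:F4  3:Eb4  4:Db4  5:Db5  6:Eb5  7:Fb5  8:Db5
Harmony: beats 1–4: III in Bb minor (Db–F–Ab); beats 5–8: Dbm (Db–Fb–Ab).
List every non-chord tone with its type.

The harmony at that moment is Db major triad (Db, F, Ab); Eb4 is not a chord tone.
It is approached by step down from F4 and left by step down to Db4.
Step in, step out in the same direction — a passing tone.
The harmony at that moment is Db minor triad (Db, Fb, Ab); Eb5 is not a chord tone.
It is approached by step up from Db5 and left by step up to Fb5.
Step in, step out in the same direction — a passing tone.

Eb4 (beat 3) — passing tone; Eb5 (beat 6) — passing tone.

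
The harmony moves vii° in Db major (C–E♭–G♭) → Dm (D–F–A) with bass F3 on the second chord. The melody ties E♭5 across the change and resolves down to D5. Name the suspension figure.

7–6 suspension.

At the second chord the bass is F3. The suspended E♭5 lies a seventh above the bass; after resolving down by step to D5, the interval above the bass becomes a sixth.
Suspension figures are named by those two intervals: 7–6.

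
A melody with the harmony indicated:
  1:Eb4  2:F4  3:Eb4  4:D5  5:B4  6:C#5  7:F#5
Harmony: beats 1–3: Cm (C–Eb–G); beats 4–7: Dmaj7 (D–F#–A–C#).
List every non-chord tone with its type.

The harmony at that moment is C minor triad (C, Eb, G); F4 is not a chord tone.
It is approached by step up from Eb4 and left by step down to Eb4.
Step away and step back to the same note — a neighbor tone (upper neighbor).
The harmony at that moment is D major seventh chord (D, F#, A, C#); B4 is not a chord tone.
It is approached by leap down from D5 and left by step up to C#5.
Leap in, step out — an appoggiatura.

F4 (beat 2) — neighbor tone; B4 (beat 5) — appoggiatura.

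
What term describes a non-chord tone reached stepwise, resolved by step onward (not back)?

Passing tone.

Approach: by step. Departure: by step, continuing in the same direction.
Stepwise on both sides with no change of direction means the note fills in the space between two different chord tones — a passing tone. (Had it turned back to its starting note it would be a neighbor tone instead.)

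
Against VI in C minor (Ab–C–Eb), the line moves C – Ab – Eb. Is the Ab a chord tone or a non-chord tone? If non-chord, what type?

Ab major triad contains Ab, C, Eb; Ab is the root, so it is a chord tone.

Chord tone (the root of Ab major triad).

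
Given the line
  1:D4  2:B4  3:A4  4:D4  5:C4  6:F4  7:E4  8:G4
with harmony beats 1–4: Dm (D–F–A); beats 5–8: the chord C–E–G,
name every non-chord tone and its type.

B4 (beat 2) — appoggiatura; F4 (beat 6) — appoggiatura.

The harmony at that moment is D minor triad (D, F, A); B4 is not a chord tone.
It is approached by leap up from D4 and left by step down to A4.
Leap in, step out — an appoggiatura.
The harmony at that moment is C major triad (C, E, G); F4 is not a chord tone.
It is approached by leap up from C4 and left by step down to E4.
Leap in, step out — an appoggiatura.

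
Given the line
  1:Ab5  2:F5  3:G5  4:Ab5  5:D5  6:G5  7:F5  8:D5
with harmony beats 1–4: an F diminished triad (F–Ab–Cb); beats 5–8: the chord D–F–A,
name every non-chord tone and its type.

The harmony at that moment is F diminished triad (F, Ab, Cb); G5 is not a chord tone.
It is approached by step up from F5 and left by step up to Ab5.
Step in, step out in the same direction — a passing tone.
The harmony at that moment is D minor triad (D, F, A); G5 is not a chord tone.
It is approached by leap up from D5 and left by step down to F5.
Leap in, step out — an appoggiatura.

G5 (beat 3) — passing tone; G5 (beat 6) — appoggiatura.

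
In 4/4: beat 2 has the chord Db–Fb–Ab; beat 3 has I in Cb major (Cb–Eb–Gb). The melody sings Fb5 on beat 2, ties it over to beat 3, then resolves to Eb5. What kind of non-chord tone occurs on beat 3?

The harmony at that moment is Cb major triad (Cb, Eb, Gb); Fb5 is not a chord tone.
It is held over (the same pitch as the preceding Fb5) and left by step down to Eb5.
Held over from the previous chord and resolving down by step — a suspension.

Suspension.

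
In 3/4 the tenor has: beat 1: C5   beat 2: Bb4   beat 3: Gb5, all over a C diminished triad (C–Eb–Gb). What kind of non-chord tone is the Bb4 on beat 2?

The harmony at that moment is C diminished triad (C, Eb, Gb); Bb4 is not a chord tone.
It is approached by step down from C5 and left by leap up to Gb5.
Step in, leap out, on a weak beat — an escape tone.

Escape tone.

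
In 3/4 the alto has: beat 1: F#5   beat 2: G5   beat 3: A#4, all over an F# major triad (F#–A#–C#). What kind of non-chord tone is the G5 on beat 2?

The harmony at that moment is F# major triad (F#, A#, C#); G5 is not a chord tone.
It is approached by step up from F#5 and left by leap down to A#4.
Step in, leap out, on a weak beat — an escape tone.

Escape tone.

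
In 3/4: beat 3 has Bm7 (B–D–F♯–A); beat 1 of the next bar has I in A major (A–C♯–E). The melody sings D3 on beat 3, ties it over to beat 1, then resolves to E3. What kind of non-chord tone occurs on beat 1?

The harmony at that moment is A major triad (A, C♯, E); D3 is not a chord tone.
It is held over (the same pitch as the preceding D3) and left by step up to E3.
Held over from the previous chord and resolving up by step — a retardation.

Retardation.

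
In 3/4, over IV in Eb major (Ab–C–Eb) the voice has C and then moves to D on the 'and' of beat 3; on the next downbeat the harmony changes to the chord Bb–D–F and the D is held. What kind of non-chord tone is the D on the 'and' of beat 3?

Anticipation.

The harmony at that moment is Ab major triad (Ab, C, Eb); D is not a chord tone.
It is approached by step up from C and then sustained as the same pitch into the next harmony.
Arriving early and becoming a chord tone when the harmony changes — an anticipation.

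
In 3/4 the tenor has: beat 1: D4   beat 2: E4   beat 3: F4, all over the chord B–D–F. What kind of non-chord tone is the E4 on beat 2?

The harmony at that moment is B diminished triad (B, D, F); E4 is not a chord tone.
It is approached by step up from D4 and left by step up to F4.
Step in, step out in the same direction — a passing tone.

Passing tone.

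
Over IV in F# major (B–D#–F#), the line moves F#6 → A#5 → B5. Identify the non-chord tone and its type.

The harmony at that moment is B major triad (B, D#, F#); A#5 is not a chord tone.
It is approached by leap down from F#6 and left by step up to B5.
Leap in, step out — an appoggiatura.

A#5 is an appoggiatura.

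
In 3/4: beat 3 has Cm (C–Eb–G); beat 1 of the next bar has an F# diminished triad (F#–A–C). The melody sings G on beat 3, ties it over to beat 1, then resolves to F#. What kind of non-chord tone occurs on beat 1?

Suspension.

The harmony at that moment is F# diminished triad (F#, A, C); G is not a chord tone.
It is held over (the same pitch as the preceding G) and left by step down to F#.
Held over from the previous chord and resolving down by step — a suspension.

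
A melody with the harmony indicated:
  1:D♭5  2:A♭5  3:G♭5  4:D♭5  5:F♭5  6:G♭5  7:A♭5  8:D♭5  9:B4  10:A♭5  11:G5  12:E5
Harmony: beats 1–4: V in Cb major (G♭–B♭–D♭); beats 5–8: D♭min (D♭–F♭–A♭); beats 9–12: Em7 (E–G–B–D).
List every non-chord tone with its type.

The harmony at that moment is G♭ major triad (G♭, B♭, D♭); A♭5 is not a chord tone.
It is approached by leap up from D♭5 and left by step down to G♭5.
Leap in, step out — an appoggiatura.
The harmony at that moment is D♭ minor triad (D♭, F♭, A♭); G♭5 is not a chord tone.
It is approached by step up from F♭5 and left by step up to A♭5.
Step in, step out in the same direction — a passing tone.
The harmony at that moment is E minor seventh chord (E, G, B, D); A♭5 is not a chord tone.
It is approached by leap up from B4 and left by step down to G5.
Leap in, step out — an appoggiatura.

A♭5 (beat 2) — appoggiatura; G♭5 (beat 6) — passing tone; A♭5 (beat 10) — appoggiatura.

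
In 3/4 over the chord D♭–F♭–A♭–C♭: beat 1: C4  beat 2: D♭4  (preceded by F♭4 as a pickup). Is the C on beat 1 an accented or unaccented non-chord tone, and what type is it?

Accented appoggiatura.

The harmony at that moment is D♭ minor seventh chord (D♭, F♭, A♭, C♭); C4 is not a chord tone.
It is approached by leap down from F♭4 and left by step up to D♭4.
Leap in, step out — an appoggiatura.
It falls on the downbeat, so it is accented.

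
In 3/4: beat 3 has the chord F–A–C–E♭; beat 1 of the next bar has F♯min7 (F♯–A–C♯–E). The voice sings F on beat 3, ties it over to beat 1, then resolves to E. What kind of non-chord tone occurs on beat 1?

The harmony at that moment is F♯ minor seventh chord (F♯, A, C♯, E); F is not a chord tone.
It is held over (the same pitch as the preceding F) and left by step down to E.
Held over from the previous chord and resolving down by step — a suspension.

Suspension.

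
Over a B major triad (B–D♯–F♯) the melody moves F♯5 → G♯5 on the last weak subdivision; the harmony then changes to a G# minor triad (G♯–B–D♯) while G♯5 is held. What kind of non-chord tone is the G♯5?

G♯5 is an anticipation.

The harmony at that moment is B major triad (B, D♯, F♯); G♯5 is not a chord tone.
It is approached by step up from F♯5 and then sustained as the same pitch into the next harmony.
Arriving early and becoming a chord tone when the harmony changes — an anticipation.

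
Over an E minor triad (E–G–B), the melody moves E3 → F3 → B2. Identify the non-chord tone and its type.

F3 is an escape tone.

The harmony at that moment is E minor triad (E, G, B); F3 is not a chord tone.
It is approached by step up from E3 and left by leap down to B2.
Step in, leap out — an escape tone.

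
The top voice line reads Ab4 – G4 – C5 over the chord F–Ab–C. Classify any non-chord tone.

G4 is an escape tone.

The harmony at that moment is F minor triad (F, Ab, C); G4 is not a chord tone.
It is approached by step down from Ab4 and left by leap up to C5.
Step in, leap out — an escape tone.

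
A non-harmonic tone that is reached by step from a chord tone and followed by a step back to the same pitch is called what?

Approach: by step. Departure: by step in the opposite direction, back to the starting pitch.
Stepwise on both sides but reversing to return to the same chord tone — a neighbor tone. (Had it continued onward in the same direction it would be a passing tone instead.)

Neighbor tone.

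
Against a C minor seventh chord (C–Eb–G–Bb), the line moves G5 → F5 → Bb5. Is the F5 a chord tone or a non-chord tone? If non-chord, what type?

Non-chord tone — an escape tone.

The harmony at that moment is C minor seventh chord (C, Eb, G, Bb); F5 is not a chord tone.
It is approached by step down from G5 and left by leap up to Bb5.
Step in, leap out — an escape tone.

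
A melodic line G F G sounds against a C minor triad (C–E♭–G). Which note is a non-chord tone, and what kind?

F is a neighbor tone.

The harmony at that moment is C minor triad (C, E♭, G); F is not a chord tone.
It is approached by step down from G and left by step up to G.
Step away and step back to the same note — a neighbor tone (lower neighbor).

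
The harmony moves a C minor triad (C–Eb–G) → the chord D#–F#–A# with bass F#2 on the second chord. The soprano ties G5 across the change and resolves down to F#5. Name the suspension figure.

At the second chord the bass is F#2. The suspended G5 lies a ninth above the bass; after resolving down by step to F#5, the interval above the bass becomes an octave.
Suspension figures are named by those two intervals: 9–8.

9–8 suspension.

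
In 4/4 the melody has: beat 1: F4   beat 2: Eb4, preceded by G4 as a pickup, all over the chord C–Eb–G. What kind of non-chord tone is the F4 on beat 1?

Passing tone.

The harmony at that moment is C minor triad (C, Eb, G); F4 is not a chord tone.
It is approached by step down from G4 and left by step down to Eb4.
Step in, step out in the same direction — a passing tone.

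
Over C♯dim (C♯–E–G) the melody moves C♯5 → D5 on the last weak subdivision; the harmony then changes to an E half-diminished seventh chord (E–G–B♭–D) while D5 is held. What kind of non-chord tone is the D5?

The harmony at that moment is C♯ diminished triad (C♯, E, G); D5 is not a chord tone.
It is approached by step up from C♯5 and then sustained as the same pitch into the next harmony.
Arriving early and becoming a chord tone when the harmony changes — an anticipation.

D5 is an anticipation.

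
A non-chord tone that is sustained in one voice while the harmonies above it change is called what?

Approach: none. Departure: none — a single pitch is sustained while the chords change around it, passing through harmonies that do not contain it.
No melodic motion at all; the dissonance is created entirely by the moving harmonies against the stationary note — a pedal tone (pedal point).

Pedal tone.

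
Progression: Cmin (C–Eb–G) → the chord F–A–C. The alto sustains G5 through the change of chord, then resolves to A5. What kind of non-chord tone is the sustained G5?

The harmony at that moment is F major triad (F, A, C); G5 is not a chord tone.
It is held over (the same pitch as the preceding G5) and left by step up to A5.
Held over from the previous chord and resolving up by step — a retardation.

G5 is a retardation.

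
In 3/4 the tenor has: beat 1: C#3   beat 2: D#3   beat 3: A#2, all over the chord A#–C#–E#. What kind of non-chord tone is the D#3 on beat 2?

The harmony at that moment is A# minor triad (A#, C#, E#); D#3 is not a chord tone.
It is approached by step up from C#3 and left by leap down to A#2.
Step in, leap out, on a weak beat — an escape tone.

Escape tone.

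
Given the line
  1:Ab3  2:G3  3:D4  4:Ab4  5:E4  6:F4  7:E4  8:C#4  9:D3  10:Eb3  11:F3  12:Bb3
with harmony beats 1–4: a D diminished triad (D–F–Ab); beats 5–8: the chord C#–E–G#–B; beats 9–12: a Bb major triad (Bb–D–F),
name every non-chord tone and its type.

The harmony at that moment is D diminished triad (D, F, Ab); G3 is not a chord tone.
It is approached by step down from Ab3 and left by leap up to D4.
Step in, leap out — an escape tone.
The harmony at that moment is C# minor seventh chord (C#, E, G#, B); F4 is not a chord tone.
It is approached by step up from E4 and left by step down to E4.
Step away and step back to the same note — a neighbor tone (upper neighbor).
The harmony at that moment is Bb major triad (Bb, D, F); Eb3 is not a chord tone.
It is approached by step up from D3 and left by step up to F3.
Step in, step out in the same direction — a passing tone.

G3 (beat 2) — escape tone; F4 (beat 6) — neighbor tone; Eb3 (beat 10) — passing tone.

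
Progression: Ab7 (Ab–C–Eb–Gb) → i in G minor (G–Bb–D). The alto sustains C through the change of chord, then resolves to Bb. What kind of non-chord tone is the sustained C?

C is a suspension.

The harmony at that moment is G minor triad (G, Bb, D); C is not a chord tone.
It is held over (the same pitch as the preceding C) and left by step down to Bb.
Held over from the previous chord and resolving down by step — a suspension.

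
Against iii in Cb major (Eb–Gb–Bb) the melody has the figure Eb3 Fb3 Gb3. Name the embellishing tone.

Fb3 is a passing tone.

The harmony at that moment is Eb minor triad (Eb, Gb, Bb); Fb3 is not a chord tone.
It is approached by step up from Eb3 and left by step up to Gb3.
Step in, step out in the same direction — a passing tone.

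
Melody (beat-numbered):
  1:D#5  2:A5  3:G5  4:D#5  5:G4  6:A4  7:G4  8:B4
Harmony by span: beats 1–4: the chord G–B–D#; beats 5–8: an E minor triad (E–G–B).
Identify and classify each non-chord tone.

A5 (beat 2) — appoggiatura; A4 (beat 6) — neighbor tone.

The harmony at that moment is G augmented triad (G, B, D#); A5 is not a chord tone.
It is approached by leap up from D#5 and left by step down to G5.
Leap in, step out — an appoggiatura.
The harmony at that moment is E minor triad (E, G, B); A4 is not a chord tone.
It is approached by step up from G4 and left by step down to G4.
Step away and step back to the same note — a neighbor tone (upper neighbor).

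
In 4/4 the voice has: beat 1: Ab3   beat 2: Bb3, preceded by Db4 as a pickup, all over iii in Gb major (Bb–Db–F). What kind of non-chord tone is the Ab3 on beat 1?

The harmony at that moment is Bb minor triad (Bb, Db, F); Ab3 is not a chord tone.
It is approached by leap down from Db4 and left by step up to Bb3.
Leap in, step out, metrically accented — an appoggiatura.

Appoggiatura.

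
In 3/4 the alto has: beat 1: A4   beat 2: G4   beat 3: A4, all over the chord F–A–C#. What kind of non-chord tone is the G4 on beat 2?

The harmony at that moment is F augmented triad (F, A, C#); G4 is not a chord tone.
It is approached by step down from A4 and left by step up to A4.
Step away and step back to the same note — a neighbor tone (lower neighbor).

Lower neighbor tone.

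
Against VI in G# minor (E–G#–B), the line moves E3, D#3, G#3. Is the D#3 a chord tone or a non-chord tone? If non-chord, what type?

Non-chord tone — an escape tone.

The harmony at that moment is E major triad (E, G#, B); D#3 is not a chord tone.
It is approached by step down from E3 and left by leap up to G#3.
Step in, leap out — an escape tone.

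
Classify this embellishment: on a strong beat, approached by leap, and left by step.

Approach: by leap. Departure: by step. Metric position: strong.
Leap in, step out, in a metrically strong position — an appoggiatura. (It is the mirror image of the escape tone, which steps in and leaps out from a weak position.)

Appoggiatura.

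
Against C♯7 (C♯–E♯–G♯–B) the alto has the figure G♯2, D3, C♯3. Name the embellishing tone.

The harmony at that moment is C♯ dominant seventh chord (C♯, E♯, G♯, B); D3 is not a chord tone.
It is approached by leap up from G♯2 and left by step down to C♯3.
Leap in, step out — an appoggiatura.

D3 is an appoggiatura.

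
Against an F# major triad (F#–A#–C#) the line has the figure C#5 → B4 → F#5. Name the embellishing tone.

B4 is an escape tone.

The harmony at that moment is F# major triad (F#, A#, C#); B4 is not a chord tone.
It is approached by step down from C#5 and left by leap up to F#5.
Step in, leap out — an escape tone.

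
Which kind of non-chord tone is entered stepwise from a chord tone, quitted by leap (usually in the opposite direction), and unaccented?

Approach: by step. Departure: by leap. Metric position: weak.
Step in, leap out, from a weak position — an escape tone (échappée). (It is the mirror image of the appoggiatura, which leaps in and steps out on a strong beat.)

Escape tone.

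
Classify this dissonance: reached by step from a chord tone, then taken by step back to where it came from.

Neighbor tone.

Approach: by step. Departure: by step in the opposite direction, back to the starting pitch.
Stepwise on both sides but reversing to return to the same chord tone — a neighbor tone. (Had it continued onward in the same direction it would be a passing tone instead.)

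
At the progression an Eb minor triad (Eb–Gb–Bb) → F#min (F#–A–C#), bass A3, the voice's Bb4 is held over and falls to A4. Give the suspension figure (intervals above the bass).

At the second chord the bass is A3. The suspended Bb4 lies a ninth above the bass; after resolving down by step to A4, the interval above the bass becomes an octave.
Suspension figures are named by those two intervals: 9–8.

9–8 suspension.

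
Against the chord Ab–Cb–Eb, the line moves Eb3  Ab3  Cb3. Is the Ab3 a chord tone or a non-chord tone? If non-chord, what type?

Ab minor triad contains Ab, Cb, Eb; Ab is the root, so it is a chord tone.

Chord tone (the root of Ab minor triad).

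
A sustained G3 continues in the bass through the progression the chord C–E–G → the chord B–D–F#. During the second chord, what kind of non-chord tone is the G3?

Pedal tone (pedal point).

The harmony at that moment is B minor triad (B, D, F#); G3 is not a chord tone.
It is held over (the same pitch as the preceding G3) and then sustained as the same pitch into the next harmony.
Sustained through a change of harmony — a pedal tone.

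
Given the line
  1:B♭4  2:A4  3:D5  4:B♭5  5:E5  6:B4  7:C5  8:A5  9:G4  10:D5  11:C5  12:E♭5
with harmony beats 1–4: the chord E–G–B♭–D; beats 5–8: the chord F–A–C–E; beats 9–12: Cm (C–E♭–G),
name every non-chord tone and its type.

A4 (beat 2) — escape tone; B4 (beat 6) — appoggiatura; D5 (beat 10) — appoggiatura.

The harmony at that moment is E half-diminished seventh chord (E, G, B♭, D); A4 is not a chord tone.
It is approached by step down from B♭4 and left by leap up to D5.
Step in, leap out — an escape tone.
The harmony at that moment is F major seventh chord (F, A, C, E); B4 is not a chord tone.
It is approached by leap down from E5 and left by step up to C5.
Leap in, step out — an appoggiatura.
The harmony at that moment is C minor triad (C, E♭, G); D5 is not a chord tone.
It is approached by leap up from G4 and left by step down to C5.
Leap in, step out — an appoggiatura.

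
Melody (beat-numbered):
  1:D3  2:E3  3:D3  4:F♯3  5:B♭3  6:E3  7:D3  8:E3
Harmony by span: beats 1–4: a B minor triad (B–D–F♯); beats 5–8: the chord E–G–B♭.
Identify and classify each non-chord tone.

The harmony at that moment is B minor triad (B, D, F♯); E3 is not a chord tone.
It is approached by step up from D3 and left by step down to D3.
Step away and step back to the same note — a neighbor tone (upper neighbor).
The harmony at that moment is E diminished triad (E, G, B♭); D3 is not a chord tone.
It is approached by step down from E3 and left by step up to E3.
Step away and step back to the same note — a neighbor tone (lower neighbor).

E3 (beat 2) — neighbor tone; D3 (beat 7) — neighbor tone.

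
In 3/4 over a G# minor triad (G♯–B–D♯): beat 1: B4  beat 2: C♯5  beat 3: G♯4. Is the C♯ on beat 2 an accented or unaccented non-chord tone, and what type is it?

The harmony at that moment is G♯ minor triad (G♯, B, D♯); C♯5 is not a chord tone.
It is approached by step up from B4 and left by leap down to G♯4.
Step in, leap out — an escape tone.
It falls on a weak beat, so it is unaccented.

Unaccented escape tone.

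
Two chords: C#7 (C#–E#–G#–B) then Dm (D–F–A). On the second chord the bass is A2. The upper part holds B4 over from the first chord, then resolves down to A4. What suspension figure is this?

9–8 suspension.

At the second chord the bass is A2. The suspended B4 lies a ninth above the bass; after resolving down by step to A4, the interval above the bass becomes an octave.
Suspension figures are named by those two intervals: 9–8.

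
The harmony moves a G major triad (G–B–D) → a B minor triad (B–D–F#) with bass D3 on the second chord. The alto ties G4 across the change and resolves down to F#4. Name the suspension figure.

4–3 suspension.

At the second chord the bass is D3. The suspended G4 lies a fourth above the bass; after resolving down by step to F#4, the interval above the bass becomes a third.
Suspension figures are named by those two intervals: 4–3.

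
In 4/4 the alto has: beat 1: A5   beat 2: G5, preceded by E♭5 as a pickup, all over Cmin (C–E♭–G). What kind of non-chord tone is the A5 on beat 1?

Appoggiatura.

The harmony at that moment is C minor triad (C, E♭, G); A5 is not a chord tone.
It is approached by leap up from E♭5 and left by step down to G5.
Leap in, step out, metrically accented — an appoggiatura.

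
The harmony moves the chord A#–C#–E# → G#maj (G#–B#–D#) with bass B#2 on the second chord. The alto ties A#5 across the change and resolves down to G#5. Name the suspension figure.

At the second chord the bass is B#2. The suspended A#5 lies a seventh above the bass; after resolving down by step to G#5, the interval above the bass becomes a sixth.
Suspension figures are named by those two intervals: 7–6.

7–6 suspension.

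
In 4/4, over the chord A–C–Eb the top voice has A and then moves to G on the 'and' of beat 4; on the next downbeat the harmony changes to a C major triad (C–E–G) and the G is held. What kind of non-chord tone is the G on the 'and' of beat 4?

Anticipation.

The harmony at that moment is A diminished triad (A, C, Eb); G is not a chord tone.
It is approached by step down from A and then sustained as the same pitch into the next harmony.
Arriving early and becoming a chord tone when the harmony changes — an anticipation.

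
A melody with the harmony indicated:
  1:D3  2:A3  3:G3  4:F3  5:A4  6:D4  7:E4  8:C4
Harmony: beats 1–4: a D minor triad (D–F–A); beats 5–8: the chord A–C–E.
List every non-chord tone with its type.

G3 (beat 3) — passing tone; D4 (beat 6) — appoggiatura.

The harmony at that moment is D minor triad (D, F, A); G3 is not a chord tone.
It is approached by step down from A3 and left by step down to F3.
Step in, step out in the same direction — a passing tone.
The harmony at that moment is A minor triad (A, C, E); D4 is not a chord tone.
It is approached by leap down from A4 and left by step up to E4.
Leap in, step out — an appoggiatura.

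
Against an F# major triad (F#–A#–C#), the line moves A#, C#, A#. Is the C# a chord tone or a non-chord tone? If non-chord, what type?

F# major triad contains F#, A#, C#; C# is the fifth, so it is a chord tone.

Chord tone (the fifth of F# major triad).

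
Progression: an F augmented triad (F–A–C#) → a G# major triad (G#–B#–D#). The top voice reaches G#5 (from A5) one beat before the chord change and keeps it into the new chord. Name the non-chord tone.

The harmony at that moment is F augmented triad (F, A, C#); G#5 is not a chord tone.
It is approached by step down from A5 and then sustained as the same pitch into the next harmony.
Arriving early and becoming a chord tone when the harmony changes — an anticipation.

G#5 is an anticipation.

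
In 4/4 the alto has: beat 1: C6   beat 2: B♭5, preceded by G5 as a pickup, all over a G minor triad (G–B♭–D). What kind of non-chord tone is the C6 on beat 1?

Appoggiatura.

The harmony at that moment is G minor triad (G, B♭, D); C6 is not a chord tone.
It is approached by leap up from G5 and left by step down to B♭5.
Leap in, step out, metrically accented — an appoggiatura.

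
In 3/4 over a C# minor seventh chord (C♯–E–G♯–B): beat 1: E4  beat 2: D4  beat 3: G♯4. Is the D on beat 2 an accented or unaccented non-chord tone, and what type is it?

Unaccented escape tone.

The harmony at that moment is C♯ minor seventh chord (C♯, E, G♯, B); D4 is not a chord tone.
It is approached by step down from E4 and left by leap up to G♯4.
Step in, leap out — an escape tone.
It falls on a weak beat, so it is unaccented.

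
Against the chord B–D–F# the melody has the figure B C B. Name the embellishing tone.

The harmony at that moment is B minor triad (B, D, F#); C is not a chord tone.
It is approached by step up from B and left by step down to B.
Step away and step back to the same note — a neighbor tone (upper neighbor).

C is a neighbor tone.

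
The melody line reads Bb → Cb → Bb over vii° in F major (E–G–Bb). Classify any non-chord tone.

The harmony at that moment is E diminished triad (E, G, Bb); Cb is not a chord tone.
It is approached by step up from Bb and left by step down to Bb.
Step away and step back to the same note — a neighbor tone (upper neighbor).

Cb is a neighbor tone.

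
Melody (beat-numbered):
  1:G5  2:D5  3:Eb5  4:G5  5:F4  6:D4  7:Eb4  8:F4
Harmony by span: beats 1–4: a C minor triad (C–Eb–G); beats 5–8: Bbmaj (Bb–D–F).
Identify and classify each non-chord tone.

The harmony at that moment is C minor triad (C, Eb, G); D5 is not a chord tone.
It is approached by leap down from G5 and left by step up to Eb5.
Leap in, step out — an appoggiatura.
The harmony at that moment is Bb major triad (Bb, D, F); Eb4 is not a chord tone.
It is approached by step up from D4 and left by step up to F4.
Step in, step out in the same direction — a passing tone.

D5 (beat 2) — appoggiatura; Eb4 (beat 7) — passing tone.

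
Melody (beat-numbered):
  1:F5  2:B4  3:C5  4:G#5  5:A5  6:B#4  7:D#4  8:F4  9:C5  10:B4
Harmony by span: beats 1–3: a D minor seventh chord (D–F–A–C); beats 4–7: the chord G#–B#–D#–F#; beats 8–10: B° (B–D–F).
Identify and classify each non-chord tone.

B4 (beat 2) — appoggiatura; A5 (beat 5) — escape tone; C5 (beat 9) — appoggiatura.

The harmony at that moment is D minor seventh chord (D, F, A, C); B4 is not a chord tone.
It is approached by leap down from F5 and left by step up to C5.
Leap in, step out — an appoggiatura.
The harmony at that moment is G# dominant seventh chord (G#, B#, D#, F#); A5 is not a chord tone.
It is approached by step up from G#5 and left by leap down to B#4.
Step in, leap out — an escape tone.
The harmony at that moment is B diminished triad (B, D, F); C5 is not a chord tone.
It is approached by leap up from F4 and left by step down to B4.
Leap in, step out — an appoggiatura.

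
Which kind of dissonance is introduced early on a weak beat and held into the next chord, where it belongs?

Approach: ahead of the chord change (typically by step), so it is dissonant against the current harmony. Departure: none — the same pitch is restated or held and is a chord tone of the new harmony.
Dissonant first, consonant once the harmony catches up: the note simply arrives early — an anticipation. (The reverse timing, consonant first and dissonant after the change, would be a suspension or retardation.)

Anticipation.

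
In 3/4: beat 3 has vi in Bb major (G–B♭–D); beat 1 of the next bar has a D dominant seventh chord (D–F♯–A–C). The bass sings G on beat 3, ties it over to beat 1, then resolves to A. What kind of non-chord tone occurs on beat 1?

Retardation.

The harmony at that moment is D dominant seventh chord (D, F♯, A, C); G is not a chord tone.
It is held over (the same pitch as the preceding G) and left by step up to A.
Held over from the previous chord and resolving up by step — a retardation.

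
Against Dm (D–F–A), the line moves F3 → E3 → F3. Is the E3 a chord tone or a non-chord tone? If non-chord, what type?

The harmony at that moment is D minor triad (D, F, A); E3 is not a chord tone.
It is approached by step down from F3 and left by step up to F3.
Step away and step back to the same note — a neighbor tone (lower neighbor).

Non-chord tone — a neighbor tone.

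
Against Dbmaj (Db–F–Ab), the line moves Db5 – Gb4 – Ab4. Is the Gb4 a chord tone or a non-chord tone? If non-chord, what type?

The harmony at that moment is Db major triad (Db, F, Ab); Gb4 is not a chord tone.
It is approached by leap down from Db5 and left by step up to Ab4.
Leap in, step out — an appoggiatura.

Non-chord tone — an appoggiatura.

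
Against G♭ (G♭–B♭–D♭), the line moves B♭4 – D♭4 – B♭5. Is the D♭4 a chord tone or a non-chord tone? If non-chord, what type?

Gb major triad contains G♭, B♭, D♭; D♭ is the fifth, so it is a chord tone.

Chord tone (the fifth of Gb major triad).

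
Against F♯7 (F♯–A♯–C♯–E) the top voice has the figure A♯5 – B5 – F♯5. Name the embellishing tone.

B5 is an escape tone.

The harmony at that moment is F♯ dominant seventh chord (F♯, A♯, C♯, E); B5 is not a chord tone.
It is approached by step up from A♯5 and left by leap down to F♯5.
Step in, leap out — an escape tone.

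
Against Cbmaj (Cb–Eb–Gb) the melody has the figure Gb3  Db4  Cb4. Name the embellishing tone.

The harmony at that moment is Cb major triad (Cb, Eb, Gb); Db4 is not a chord tone.
It is approached by leap up from Gb3 and left by step down to Cb4.
Leap in, step out — an appoggiatura.

Db4 is an appoggiatura.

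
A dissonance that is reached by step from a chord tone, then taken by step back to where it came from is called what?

Approach: by step. Departure: by step in the opposite direction, back to the starting pitch.
Stepwise on both sides but reversing to return to the same chord tone — a neighbor tone. (Had it continued onward in the same direction it would be a passing tone instead.)

Neighbor tone.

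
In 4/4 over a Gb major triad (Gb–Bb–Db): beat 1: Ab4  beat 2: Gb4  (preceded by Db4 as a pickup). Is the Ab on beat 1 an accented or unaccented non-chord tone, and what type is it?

Accented appoggiatura.

The harmony at that moment is Gb major triad (Gb, Bb, Db); Ab4 is not a chord tone.
It is approached by leap up from Db4 and left by step down to Gb4.
Leap in, step out — an appoggiatura.
It falls on the downbeat, so it is accented.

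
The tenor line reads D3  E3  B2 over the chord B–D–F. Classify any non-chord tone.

E3 is an escape tone.

The harmony at that moment is B diminished triad (B, D, F); E3 is not a chord tone.
It is approached by step up from D3 and left by leap down to B2.
Step in, leap out — an escape tone.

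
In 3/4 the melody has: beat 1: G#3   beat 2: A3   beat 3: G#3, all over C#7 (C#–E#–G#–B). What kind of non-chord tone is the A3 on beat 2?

Upper neighbor tone.

The harmony at that moment is C# dominant seventh chord (C#, E#, G#, B); A3 is not a chord tone.
It is approached by step up from G#3 and left by step down to G#3.
Step away and step back to the same note — a neighbor tone (upper neighbor).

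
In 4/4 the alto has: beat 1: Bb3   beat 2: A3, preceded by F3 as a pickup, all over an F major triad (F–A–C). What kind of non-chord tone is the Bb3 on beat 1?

Appoggiatura.

The harmony at that moment is F major triad (F, A, C); Bb3 is not a chord tone.
It is approached by leap up from F3 and left by step down to A3.
Leap in, step out, metrically accented — an appoggiatura.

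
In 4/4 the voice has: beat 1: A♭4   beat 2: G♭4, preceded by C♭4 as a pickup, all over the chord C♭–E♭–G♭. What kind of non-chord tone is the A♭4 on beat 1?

The harmony at that moment is C♭ major triad (C♭, E♭, G♭); A♭4 is not a chord tone.
It is approached by leap up from C♭4 and left by step down to G♭4.
Leap in, step out, metrically accented — an appoggiatura.

Appoggiatura.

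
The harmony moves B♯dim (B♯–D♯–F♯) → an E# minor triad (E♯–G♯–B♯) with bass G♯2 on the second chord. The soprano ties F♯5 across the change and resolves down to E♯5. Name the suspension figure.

7–6 suspension.

At the second chord the bass is G♯2. The suspended F♯5 lies a seventh above the bass; after resolving down by step to E♯5, the interval above the bass becomes a sixth.
Suspension figures are named by those two intervals: 7–6.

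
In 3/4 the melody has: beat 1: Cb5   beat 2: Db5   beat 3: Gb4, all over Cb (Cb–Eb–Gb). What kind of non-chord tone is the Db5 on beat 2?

The harmony at that moment is Cb major triad (Cb, Eb, Gb); Db5 is not a chord tone.
It is approached by step up from Cb5 and left by leap down to Gb4.
Step in, leap out, on a weak beat — an escape tone.

Escape tone.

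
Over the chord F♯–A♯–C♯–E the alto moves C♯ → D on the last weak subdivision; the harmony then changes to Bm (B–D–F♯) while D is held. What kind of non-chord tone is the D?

D is an anticipation.

The harmony at that moment is F♯ dominant seventh chord (F♯, A♯, C♯, E); D is not a chord tone.
It is approached by step up from C♯ and then sustained as the same pitch into the next harmony.
Arriving early and becoming a chord tone when the harmony changes — an anticipation.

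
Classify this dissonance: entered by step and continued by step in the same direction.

Approach: by step. Departure: by step, continuing in the same direction.
Stepwise on both sides with no change of direction means the note fills in the space between two different chord tones — a passing tone. (Had it turned back to its starting note it would be a neighbor tone instead.)

Passing tone.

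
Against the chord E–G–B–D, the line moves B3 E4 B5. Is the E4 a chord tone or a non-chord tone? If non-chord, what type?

Chord tone (the root of E minor seventh chord).

E minor seventh chord contains E, G, B, D; E is the root, so it is a chord tone.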